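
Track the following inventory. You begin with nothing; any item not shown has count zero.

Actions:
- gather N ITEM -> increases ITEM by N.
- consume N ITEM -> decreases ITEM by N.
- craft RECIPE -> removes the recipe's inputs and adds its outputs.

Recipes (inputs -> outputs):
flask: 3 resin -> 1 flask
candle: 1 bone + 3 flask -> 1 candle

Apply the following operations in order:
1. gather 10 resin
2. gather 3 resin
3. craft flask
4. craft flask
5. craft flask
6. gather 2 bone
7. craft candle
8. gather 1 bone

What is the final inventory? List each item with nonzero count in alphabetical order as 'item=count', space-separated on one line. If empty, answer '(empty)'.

Answer: bone=2 candle=1 resin=4

Derivation:
After 1 (gather 10 resin): resin=10
After 2 (gather 3 resin): resin=13
After 3 (craft flask): flask=1 resin=10
After 4 (craft flask): flask=2 resin=7
After 5 (craft flask): flask=3 resin=4
After 6 (gather 2 bone): bone=2 flask=3 resin=4
After 7 (craft candle): bone=1 candle=1 resin=4
After 8 (gather 1 bone): bone=2 candle=1 resin=4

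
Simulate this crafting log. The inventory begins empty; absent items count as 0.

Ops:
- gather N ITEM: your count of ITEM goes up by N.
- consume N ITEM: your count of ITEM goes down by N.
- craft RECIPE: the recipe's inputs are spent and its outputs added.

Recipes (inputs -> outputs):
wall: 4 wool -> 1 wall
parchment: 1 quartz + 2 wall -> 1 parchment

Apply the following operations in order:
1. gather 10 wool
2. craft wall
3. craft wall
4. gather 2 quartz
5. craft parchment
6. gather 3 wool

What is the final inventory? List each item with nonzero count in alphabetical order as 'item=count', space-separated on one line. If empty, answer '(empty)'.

After 1 (gather 10 wool): wool=10
After 2 (craft wall): wall=1 wool=6
After 3 (craft wall): wall=2 wool=2
After 4 (gather 2 quartz): quartz=2 wall=2 wool=2
After 5 (craft parchment): parchment=1 quartz=1 wool=2
After 6 (gather 3 wool): parchment=1 quartz=1 wool=5

Answer: parchment=1 quartz=1 wool=5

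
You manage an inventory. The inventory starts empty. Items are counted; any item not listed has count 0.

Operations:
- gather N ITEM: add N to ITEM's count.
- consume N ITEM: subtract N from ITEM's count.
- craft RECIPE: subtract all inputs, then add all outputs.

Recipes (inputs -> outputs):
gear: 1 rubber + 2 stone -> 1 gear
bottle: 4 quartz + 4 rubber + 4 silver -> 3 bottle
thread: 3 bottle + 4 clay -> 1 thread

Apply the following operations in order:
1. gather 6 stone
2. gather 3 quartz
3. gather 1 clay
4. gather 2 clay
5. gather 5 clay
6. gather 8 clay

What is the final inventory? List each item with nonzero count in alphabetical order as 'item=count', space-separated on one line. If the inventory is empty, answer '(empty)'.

After 1 (gather 6 stone): stone=6
After 2 (gather 3 quartz): quartz=3 stone=6
After 3 (gather 1 clay): clay=1 quartz=3 stone=6
After 4 (gather 2 clay): clay=3 quartz=3 stone=6
After 5 (gather 5 clay): clay=8 quartz=3 stone=6
After 6 (gather 8 clay): clay=16 quartz=3 stone=6

Answer: clay=16 quartz=3 stone=6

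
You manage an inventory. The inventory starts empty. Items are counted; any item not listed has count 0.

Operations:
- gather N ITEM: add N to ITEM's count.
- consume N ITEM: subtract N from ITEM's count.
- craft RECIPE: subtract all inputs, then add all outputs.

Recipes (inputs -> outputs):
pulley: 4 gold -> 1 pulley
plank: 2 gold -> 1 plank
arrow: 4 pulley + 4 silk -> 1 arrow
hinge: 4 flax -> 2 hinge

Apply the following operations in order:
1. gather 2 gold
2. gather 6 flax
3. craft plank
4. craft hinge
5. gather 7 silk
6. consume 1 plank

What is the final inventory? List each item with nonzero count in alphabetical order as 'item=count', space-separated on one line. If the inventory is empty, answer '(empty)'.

Answer: flax=2 hinge=2 silk=7

Derivation:
After 1 (gather 2 gold): gold=2
After 2 (gather 6 flax): flax=6 gold=2
After 3 (craft plank): flax=6 plank=1
After 4 (craft hinge): flax=2 hinge=2 plank=1
After 5 (gather 7 silk): flax=2 hinge=2 plank=1 silk=7
After 6 (consume 1 plank): flax=2 hinge=2 silk=7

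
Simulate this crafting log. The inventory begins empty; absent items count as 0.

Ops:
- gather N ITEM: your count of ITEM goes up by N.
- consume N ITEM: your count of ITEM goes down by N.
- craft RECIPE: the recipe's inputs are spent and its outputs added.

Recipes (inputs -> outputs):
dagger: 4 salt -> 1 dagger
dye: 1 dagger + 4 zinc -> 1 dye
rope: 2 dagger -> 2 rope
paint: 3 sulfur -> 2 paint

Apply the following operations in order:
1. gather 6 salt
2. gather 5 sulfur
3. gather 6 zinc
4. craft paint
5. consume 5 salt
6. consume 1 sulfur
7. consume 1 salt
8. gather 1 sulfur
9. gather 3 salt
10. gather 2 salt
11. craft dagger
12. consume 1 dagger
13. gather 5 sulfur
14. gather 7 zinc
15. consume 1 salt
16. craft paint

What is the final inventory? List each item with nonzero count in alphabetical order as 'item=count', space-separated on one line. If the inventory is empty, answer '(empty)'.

Answer: paint=4 sulfur=4 zinc=13

Derivation:
After 1 (gather 6 salt): salt=6
After 2 (gather 5 sulfur): salt=6 sulfur=5
After 3 (gather 6 zinc): salt=6 sulfur=5 zinc=6
After 4 (craft paint): paint=2 salt=6 sulfur=2 zinc=6
After 5 (consume 5 salt): paint=2 salt=1 sulfur=2 zinc=6
After 6 (consume 1 sulfur): paint=2 salt=1 sulfur=1 zinc=6
After 7 (consume 1 salt): paint=2 sulfur=1 zinc=6
After 8 (gather 1 sulfur): paint=2 sulfur=2 zinc=6
After 9 (gather 3 salt): paint=2 salt=3 sulfur=2 zinc=6
After 10 (gather 2 salt): paint=2 salt=5 sulfur=2 zinc=6
After 11 (craft dagger): dagger=1 paint=2 salt=1 sulfur=2 zinc=6
After 12 (consume 1 dagger): paint=2 salt=1 sulfur=2 zinc=6
After 13 (gather 5 sulfur): paint=2 salt=1 sulfur=7 zinc=6
After 14 (gather 7 zinc): paint=2 salt=1 sulfur=7 zinc=13
After 15 (consume 1 salt): paint=2 sulfur=7 zinc=13
After 16 (craft paint): paint=4 sulfur=4 zinc=13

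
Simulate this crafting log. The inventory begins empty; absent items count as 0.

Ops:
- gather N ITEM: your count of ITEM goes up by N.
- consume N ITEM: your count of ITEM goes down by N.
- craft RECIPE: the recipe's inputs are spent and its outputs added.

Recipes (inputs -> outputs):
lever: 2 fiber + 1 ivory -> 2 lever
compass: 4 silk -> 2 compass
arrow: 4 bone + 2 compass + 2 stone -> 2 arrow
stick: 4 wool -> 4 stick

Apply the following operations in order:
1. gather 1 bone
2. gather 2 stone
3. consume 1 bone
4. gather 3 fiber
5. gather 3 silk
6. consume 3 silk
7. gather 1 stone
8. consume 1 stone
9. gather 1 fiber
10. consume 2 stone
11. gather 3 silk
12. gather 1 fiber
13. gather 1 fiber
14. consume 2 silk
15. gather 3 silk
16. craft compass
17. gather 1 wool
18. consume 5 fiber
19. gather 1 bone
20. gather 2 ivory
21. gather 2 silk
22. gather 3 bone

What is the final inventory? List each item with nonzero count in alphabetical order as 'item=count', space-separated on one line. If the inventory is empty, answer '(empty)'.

Answer: bone=4 compass=2 fiber=1 ivory=2 silk=2 wool=1

Derivation:
After 1 (gather 1 bone): bone=1
After 2 (gather 2 stone): bone=1 stone=2
After 3 (consume 1 bone): stone=2
After 4 (gather 3 fiber): fiber=3 stone=2
After 5 (gather 3 silk): fiber=3 silk=3 stone=2
After 6 (consume 3 silk): fiber=3 stone=2
After 7 (gather 1 stone): fiber=3 stone=3
After 8 (consume 1 stone): fiber=3 stone=2
After 9 (gather 1 fiber): fiber=4 stone=2
After 10 (consume 2 stone): fiber=4
After 11 (gather 3 silk): fiber=4 silk=3
After 12 (gather 1 fiber): fiber=5 silk=3
After 13 (gather 1 fiber): fiber=6 silk=3
After 14 (consume 2 silk): fiber=6 silk=1
After 15 (gather 3 silk): fiber=6 silk=4
After 16 (craft compass): compass=2 fiber=6
After 17 (gather 1 wool): compass=2 fiber=6 wool=1
After 18 (consume 5 fiber): compass=2 fiber=1 wool=1
After 19 (gather 1 bone): bone=1 compass=2 fiber=1 wool=1
After 20 (gather 2 ivory): bone=1 compass=2 fiber=1 ivory=2 wool=1
After 21 (gather 2 silk): bone=1 compass=2 fiber=1 ivory=2 silk=2 wool=1
After 22 (gather 3 bone): bone=4 compass=2 fiber=1 ivory=2 silk=2 wool=1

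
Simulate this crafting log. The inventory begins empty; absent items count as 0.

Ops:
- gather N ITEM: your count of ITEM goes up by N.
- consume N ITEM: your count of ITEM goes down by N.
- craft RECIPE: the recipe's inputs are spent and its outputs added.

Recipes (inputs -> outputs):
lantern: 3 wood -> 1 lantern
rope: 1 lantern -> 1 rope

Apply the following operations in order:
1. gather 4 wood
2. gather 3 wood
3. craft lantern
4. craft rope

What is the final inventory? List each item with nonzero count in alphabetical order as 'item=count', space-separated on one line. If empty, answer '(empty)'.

Answer: rope=1 wood=4

Derivation:
After 1 (gather 4 wood): wood=4
After 2 (gather 3 wood): wood=7
After 3 (craft lantern): lantern=1 wood=4
After 4 (craft rope): rope=1 wood=4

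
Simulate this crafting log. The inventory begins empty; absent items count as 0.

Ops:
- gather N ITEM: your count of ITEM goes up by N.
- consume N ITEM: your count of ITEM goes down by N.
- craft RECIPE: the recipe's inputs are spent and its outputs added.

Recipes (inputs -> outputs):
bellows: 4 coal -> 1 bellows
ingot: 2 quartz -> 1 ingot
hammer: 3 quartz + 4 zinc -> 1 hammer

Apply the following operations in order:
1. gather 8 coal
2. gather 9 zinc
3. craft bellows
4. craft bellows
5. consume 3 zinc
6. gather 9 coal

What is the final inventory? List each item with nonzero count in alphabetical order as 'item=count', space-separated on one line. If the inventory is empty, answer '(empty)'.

Answer: bellows=2 coal=9 zinc=6

Derivation:
After 1 (gather 8 coal): coal=8
After 2 (gather 9 zinc): coal=8 zinc=9
After 3 (craft bellows): bellows=1 coal=4 zinc=9
After 4 (craft bellows): bellows=2 zinc=9
After 5 (consume 3 zinc): bellows=2 zinc=6
After 6 (gather 9 coal): bellows=2 coal=9 zinc=6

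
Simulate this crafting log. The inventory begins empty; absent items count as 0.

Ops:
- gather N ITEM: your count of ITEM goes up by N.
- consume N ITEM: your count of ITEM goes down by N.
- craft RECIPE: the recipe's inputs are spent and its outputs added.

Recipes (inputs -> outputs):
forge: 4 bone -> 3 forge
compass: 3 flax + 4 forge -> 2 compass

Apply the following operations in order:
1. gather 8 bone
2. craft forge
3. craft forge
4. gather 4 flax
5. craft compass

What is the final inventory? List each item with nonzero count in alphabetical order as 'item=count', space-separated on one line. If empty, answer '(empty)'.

Answer: compass=2 flax=1 forge=2

Derivation:
After 1 (gather 8 bone): bone=8
After 2 (craft forge): bone=4 forge=3
After 3 (craft forge): forge=6
After 4 (gather 4 flax): flax=4 forge=6
After 5 (craft compass): compass=2 flax=1 forge=2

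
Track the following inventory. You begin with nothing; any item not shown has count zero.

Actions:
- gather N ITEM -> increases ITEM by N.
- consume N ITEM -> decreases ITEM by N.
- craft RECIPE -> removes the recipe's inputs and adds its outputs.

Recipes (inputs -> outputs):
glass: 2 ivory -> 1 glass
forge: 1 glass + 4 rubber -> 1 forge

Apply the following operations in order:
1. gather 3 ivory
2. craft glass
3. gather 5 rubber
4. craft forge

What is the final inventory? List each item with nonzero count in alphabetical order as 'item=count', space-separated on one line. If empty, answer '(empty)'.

After 1 (gather 3 ivory): ivory=3
After 2 (craft glass): glass=1 ivory=1
After 3 (gather 5 rubber): glass=1 ivory=1 rubber=5
After 4 (craft forge): forge=1 ivory=1 rubber=1

Answer: forge=1 ivory=1 rubber=1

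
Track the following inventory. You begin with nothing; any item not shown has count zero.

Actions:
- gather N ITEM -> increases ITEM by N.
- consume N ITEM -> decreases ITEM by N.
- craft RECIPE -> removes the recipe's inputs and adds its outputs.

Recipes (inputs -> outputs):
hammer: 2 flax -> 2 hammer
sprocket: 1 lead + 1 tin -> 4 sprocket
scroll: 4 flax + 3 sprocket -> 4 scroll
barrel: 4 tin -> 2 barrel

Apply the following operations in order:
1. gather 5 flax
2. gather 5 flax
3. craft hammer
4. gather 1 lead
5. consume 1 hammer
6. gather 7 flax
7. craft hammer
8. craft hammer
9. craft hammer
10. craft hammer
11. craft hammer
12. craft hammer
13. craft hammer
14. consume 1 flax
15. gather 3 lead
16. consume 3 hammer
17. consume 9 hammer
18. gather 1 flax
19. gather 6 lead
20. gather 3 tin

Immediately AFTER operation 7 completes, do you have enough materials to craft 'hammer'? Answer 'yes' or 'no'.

Answer: yes

Derivation:
After 1 (gather 5 flax): flax=5
After 2 (gather 5 flax): flax=10
After 3 (craft hammer): flax=8 hammer=2
After 4 (gather 1 lead): flax=8 hammer=2 lead=1
After 5 (consume 1 hammer): flax=8 hammer=1 lead=1
After 6 (gather 7 flax): flax=15 hammer=1 lead=1
After 7 (craft hammer): flax=13 hammer=3 lead=1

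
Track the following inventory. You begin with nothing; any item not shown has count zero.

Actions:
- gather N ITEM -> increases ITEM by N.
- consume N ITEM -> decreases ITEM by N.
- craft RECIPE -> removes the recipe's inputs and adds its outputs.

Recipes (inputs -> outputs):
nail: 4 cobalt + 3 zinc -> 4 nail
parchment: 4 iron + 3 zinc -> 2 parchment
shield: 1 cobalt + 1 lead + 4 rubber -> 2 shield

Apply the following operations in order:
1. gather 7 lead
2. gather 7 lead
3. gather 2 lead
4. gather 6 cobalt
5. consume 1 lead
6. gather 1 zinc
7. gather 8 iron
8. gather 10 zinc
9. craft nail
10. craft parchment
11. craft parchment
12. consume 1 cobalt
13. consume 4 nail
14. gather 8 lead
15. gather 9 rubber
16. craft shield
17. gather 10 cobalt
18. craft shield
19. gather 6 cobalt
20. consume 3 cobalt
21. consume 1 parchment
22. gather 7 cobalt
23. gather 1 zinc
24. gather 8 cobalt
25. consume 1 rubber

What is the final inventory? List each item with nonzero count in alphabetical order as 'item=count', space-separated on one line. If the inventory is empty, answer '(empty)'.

Answer: cobalt=27 lead=21 parchment=3 shield=4 zinc=3

Derivation:
After 1 (gather 7 lead): lead=7
After 2 (gather 7 lead): lead=14
After 3 (gather 2 lead): lead=16
After 4 (gather 6 cobalt): cobalt=6 lead=16
After 5 (consume 1 lead): cobalt=6 lead=15
After 6 (gather 1 zinc): cobalt=6 lead=15 zinc=1
After 7 (gather 8 iron): cobalt=6 iron=8 lead=15 zinc=1
After 8 (gather 10 zinc): cobalt=6 iron=8 lead=15 zinc=11
After 9 (craft nail): cobalt=2 iron=8 lead=15 nail=4 zinc=8
After 10 (craft parchment): cobalt=2 iron=4 lead=15 nail=4 parchment=2 zinc=5
After 11 (craft parchment): cobalt=2 lead=15 nail=4 parchment=4 zinc=2
After 12 (consume 1 cobalt): cobalt=1 lead=15 nail=4 parchment=4 zinc=2
After 13 (consume 4 nail): cobalt=1 lead=15 parchment=4 zinc=2
After 14 (gather 8 lead): cobalt=1 lead=23 parchment=4 zinc=2
After 15 (gather 9 rubber): cobalt=1 lead=23 parchment=4 rubber=9 zinc=2
After 16 (craft shield): lead=22 parchment=4 rubber=5 shield=2 zinc=2
After 17 (gather 10 cobalt): cobalt=10 lead=22 parchment=4 rubber=5 shield=2 zinc=2
After 18 (craft shield): cobalt=9 lead=21 parchment=4 rubber=1 shield=4 zinc=2
After 19 (gather 6 cobalt): cobalt=15 lead=21 parchment=4 rubber=1 shield=4 zinc=2
After 20 (consume 3 cobalt): cobalt=12 lead=21 parchment=4 rubber=1 shield=4 zinc=2
After 21 (consume 1 parchment): cobalt=12 lead=21 parchment=3 rubber=1 shield=4 zinc=2
After 22 (gather 7 cobalt): cobalt=19 lead=21 parchment=3 rubber=1 shield=4 zinc=2
After 23 (gather 1 zinc): cobalt=19 lead=21 parchment=3 rubber=1 shield=4 zinc=3
After 24 (gather 8 cobalt): cobalt=27 lead=21 parchment=3 rubber=1 shield=4 zinc=3
After 25 (consume 1 rubber): cobalt=27 lead=21 parchment=3 shield=4 zinc=3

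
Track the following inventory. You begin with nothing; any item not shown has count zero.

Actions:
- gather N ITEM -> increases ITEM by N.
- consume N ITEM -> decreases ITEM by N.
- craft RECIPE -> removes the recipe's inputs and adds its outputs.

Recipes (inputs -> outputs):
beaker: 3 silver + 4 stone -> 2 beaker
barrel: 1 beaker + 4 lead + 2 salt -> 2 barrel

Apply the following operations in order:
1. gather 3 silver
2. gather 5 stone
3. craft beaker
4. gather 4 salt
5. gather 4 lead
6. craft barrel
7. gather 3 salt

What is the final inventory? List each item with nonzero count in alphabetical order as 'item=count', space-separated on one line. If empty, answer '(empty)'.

After 1 (gather 3 silver): silver=3
After 2 (gather 5 stone): silver=3 stone=5
After 3 (craft beaker): beaker=2 stone=1
After 4 (gather 4 salt): beaker=2 salt=4 stone=1
After 5 (gather 4 lead): beaker=2 lead=4 salt=4 stone=1
After 6 (craft barrel): barrel=2 beaker=1 salt=2 stone=1
After 7 (gather 3 salt): barrel=2 beaker=1 salt=5 stone=1

Answer: barrel=2 beaker=1 salt=5 stone=1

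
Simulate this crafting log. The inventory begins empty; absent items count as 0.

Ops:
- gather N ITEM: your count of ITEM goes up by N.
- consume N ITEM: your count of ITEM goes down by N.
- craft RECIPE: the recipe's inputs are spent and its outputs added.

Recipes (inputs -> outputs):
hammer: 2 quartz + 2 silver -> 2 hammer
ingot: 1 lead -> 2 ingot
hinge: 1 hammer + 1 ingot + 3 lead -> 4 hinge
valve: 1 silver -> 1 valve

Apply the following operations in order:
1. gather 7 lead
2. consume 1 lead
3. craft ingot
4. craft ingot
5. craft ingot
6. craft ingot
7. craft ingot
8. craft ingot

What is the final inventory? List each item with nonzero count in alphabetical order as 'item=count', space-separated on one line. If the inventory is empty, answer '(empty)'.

After 1 (gather 7 lead): lead=7
After 2 (consume 1 lead): lead=6
After 3 (craft ingot): ingot=2 lead=5
After 4 (craft ingot): ingot=4 lead=4
After 5 (craft ingot): ingot=6 lead=3
After 6 (craft ingot): ingot=8 lead=2
After 7 (craft ingot): ingot=10 lead=1
After 8 (craft ingot): ingot=12

Answer: ingot=12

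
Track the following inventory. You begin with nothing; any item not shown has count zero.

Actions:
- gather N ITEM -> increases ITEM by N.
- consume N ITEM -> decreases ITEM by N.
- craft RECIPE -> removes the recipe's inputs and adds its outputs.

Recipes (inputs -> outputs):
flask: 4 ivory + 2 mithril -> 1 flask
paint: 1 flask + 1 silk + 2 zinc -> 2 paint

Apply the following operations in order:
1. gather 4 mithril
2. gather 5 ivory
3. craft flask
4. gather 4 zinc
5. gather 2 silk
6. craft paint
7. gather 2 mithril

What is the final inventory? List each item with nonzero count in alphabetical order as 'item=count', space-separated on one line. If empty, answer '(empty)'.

After 1 (gather 4 mithril): mithril=4
After 2 (gather 5 ivory): ivory=5 mithril=4
After 3 (craft flask): flask=1 ivory=1 mithril=2
After 4 (gather 4 zinc): flask=1 ivory=1 mithril=2 zinc=4
After 5 (gather 2 silk): flask=1 ivory=1 mithril=2 silk=2 zinc=4
After 6 (craft paint): ivory=1 mithril=2 paint=2 silk=1 zinc=2
After 7 (gather 2 mithril): ivory=1 mithril=4 paint=2 silk=1 zinc=2

Answer: ivory=1 mithril=4 paint=2 silk=1 zinc=2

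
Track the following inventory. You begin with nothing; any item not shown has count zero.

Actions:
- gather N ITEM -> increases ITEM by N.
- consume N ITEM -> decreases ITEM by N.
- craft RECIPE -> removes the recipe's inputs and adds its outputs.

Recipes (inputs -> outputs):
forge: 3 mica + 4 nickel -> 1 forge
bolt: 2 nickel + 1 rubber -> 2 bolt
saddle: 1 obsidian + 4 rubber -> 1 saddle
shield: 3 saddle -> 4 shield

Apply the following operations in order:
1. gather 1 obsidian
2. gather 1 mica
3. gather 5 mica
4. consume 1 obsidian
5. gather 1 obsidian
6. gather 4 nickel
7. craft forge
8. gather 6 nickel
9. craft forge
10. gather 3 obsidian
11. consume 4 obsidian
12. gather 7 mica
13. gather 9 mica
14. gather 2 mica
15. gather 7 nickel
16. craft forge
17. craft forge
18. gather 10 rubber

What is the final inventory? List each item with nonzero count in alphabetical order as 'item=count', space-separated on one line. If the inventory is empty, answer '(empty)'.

Answer: forge=4 mica=12 nickel=1 rubber=10

Derivation:
After 1 (gather 1 obsidian): obsidian=1
After 2 (gather 1 mica): mica=1 obsidian=1
After 3 (gather 5 mica): mica=6 obsidian=1
After 4 (consume 1 obsidian): mica=6
After 5 (gather 1 obsidian): mica=6 obsidian=1
After 6 (gather 4 nickel): mica=6 nickel=4 obsidian=1
After 7 (craft forge): forge=1 mica=3 obsidian=1
After 8 (gather 6 nickel): forge=1 mica=3 nickel=6 obsidian=1
After 9 (craft forge): forge=2 nickel=2 obsidian=1
After 10 (gather 3 obsidian): forge=2 nickel=2 obsidian=4
After 11 (consume 4 obsidian): forge=2 nickel=2
After 12 (gather 7 mica): forge=2 mica=7 nickel=2
After 13 (gather 9 mica): forge=2 mica=16 nickel=2
After 14 (gather 2 mica): forge=2 mica=18 nickel=2
After 15 (gather 7 nickel): forge=2 mica=18 nickel=9
After 16 (craft forge): forge=3 mica=15 nickel=5
After 17 (craft forge): forge=4 mica=12 nickel=1
After 18 (gather 10 rubber): forge=4 mica=12 nickel=1 rubber=10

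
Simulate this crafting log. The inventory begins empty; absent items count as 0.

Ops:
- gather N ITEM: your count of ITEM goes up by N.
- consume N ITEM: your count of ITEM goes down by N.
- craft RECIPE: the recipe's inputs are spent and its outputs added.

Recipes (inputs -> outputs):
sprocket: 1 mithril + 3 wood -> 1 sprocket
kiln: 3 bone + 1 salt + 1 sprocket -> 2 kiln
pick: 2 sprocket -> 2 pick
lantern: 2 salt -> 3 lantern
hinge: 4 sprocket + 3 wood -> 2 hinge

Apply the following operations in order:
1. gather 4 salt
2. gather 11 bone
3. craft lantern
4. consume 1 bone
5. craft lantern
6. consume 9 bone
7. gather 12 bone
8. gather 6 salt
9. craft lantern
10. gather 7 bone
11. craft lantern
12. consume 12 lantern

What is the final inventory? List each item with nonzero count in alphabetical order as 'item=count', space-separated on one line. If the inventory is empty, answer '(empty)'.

After 1 (gather 4 salt): salt=4
After 2 (gather 11 bone): bone=11 salt=4
After 3 (craft lantern): bone=11 lantern=3 salt=2
After 4 (consume 1 bone): bone=10 lantern=3 salt=2
After 5 (craft lantern): bone=10 lantern=6
After 6 (consume 9 bone): bone=1 lantern=6
After 7 (gather 12 bone): bone=13 lantern=6
After 8 (gather 6 salt): bone=13 lantern=6 salt=6
After 9 (craft lantern): bone=13 lantern=9 salt=4
After 10 (gather 7 bone): bone=20 lantern=9 salt=4
After 11 (craft lantern): bone=20 lantern=12 salt=2
After 12 (consume 12 lantern): bone=20 salt=2

Answer: bone=20 salt=2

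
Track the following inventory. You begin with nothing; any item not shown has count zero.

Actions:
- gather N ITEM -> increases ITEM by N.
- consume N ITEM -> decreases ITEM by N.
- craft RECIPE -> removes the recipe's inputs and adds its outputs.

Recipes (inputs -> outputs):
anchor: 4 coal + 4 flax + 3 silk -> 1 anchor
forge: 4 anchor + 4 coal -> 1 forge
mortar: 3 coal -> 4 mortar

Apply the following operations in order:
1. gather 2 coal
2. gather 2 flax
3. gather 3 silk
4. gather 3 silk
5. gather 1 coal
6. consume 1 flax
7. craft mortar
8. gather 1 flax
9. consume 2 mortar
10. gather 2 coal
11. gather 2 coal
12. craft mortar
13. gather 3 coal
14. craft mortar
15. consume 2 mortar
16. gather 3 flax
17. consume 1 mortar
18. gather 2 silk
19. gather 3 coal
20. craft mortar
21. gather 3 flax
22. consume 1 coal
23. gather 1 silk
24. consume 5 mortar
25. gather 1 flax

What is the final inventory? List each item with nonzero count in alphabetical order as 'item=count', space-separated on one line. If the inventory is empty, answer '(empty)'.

Answer: flax=9 mortar=6 silk=9

Derivation:
After 1 (gather 2 coal): coal=2
After 2 (gather 2 flax): coal=2 flax=2
After 3 (gather 3 silk): coal=2 flax=2 silk=3
After 4 (gather 3 silk): coal=2 flax=2 silk=6
After 5 (gather 1 coal): coal=3 flax=2 silk=6
After 6 (consume 1 flax): coal=3 flax=1 silk=6
After 7 (craft mortar): flax=1 mortar=4 silk=6
After 8 (gather 1 flax): flax=2 mortar=4 silk=6
After 9 (consume 2 mortar): flax=2 mortar=2 silk=6
After 10 (gather 2 coal): coal=2 flax=2 mortar=2 silk=6
After 11 (gather 2 coal): coal=4 flax=2 mortar=2 silk=6
After 12 (craft mortar): coal=1 flax=2 mortar=6 silk=6
After 13 (gather 3 coal): coal=4 flax=2 mortar=6 silk=6
After 14 (craft mortar): coal=1 flax=2 mortar=10 silk=6
After 15 (consume 2 mortar): coal=1 flax=2 mortar=8 silk=6
After 16 (gather 3 flax): coal=1 flax=5 mortar=8 silk=6
After 17 (consume 1 mortar): coal=1 flax=5 mortar=7 silk=6
After 18 (gather 2 silk): coal=1 flax=5 mortar=7 silk=8
After 19 (gather 3 coal): coal=4 flax=5 mortar=7 silk=8
After 20 (craft mortar): coal=1 flax=5 mortar=11 silk=8
After 21 (gather 3 flax): coal=1 flax=8 mortar=11 silk=8
After 22 (consume 1 coal): flax=8 mortar=11 silk=8
After 23 (gather 1 silk): flax=8 mortar=11 silk=9
After 24 (consume 5 mortar): flax=8 mortar=6 silk=9
After 25 (gather 1 flax): flax=9 mortar=6 silk=9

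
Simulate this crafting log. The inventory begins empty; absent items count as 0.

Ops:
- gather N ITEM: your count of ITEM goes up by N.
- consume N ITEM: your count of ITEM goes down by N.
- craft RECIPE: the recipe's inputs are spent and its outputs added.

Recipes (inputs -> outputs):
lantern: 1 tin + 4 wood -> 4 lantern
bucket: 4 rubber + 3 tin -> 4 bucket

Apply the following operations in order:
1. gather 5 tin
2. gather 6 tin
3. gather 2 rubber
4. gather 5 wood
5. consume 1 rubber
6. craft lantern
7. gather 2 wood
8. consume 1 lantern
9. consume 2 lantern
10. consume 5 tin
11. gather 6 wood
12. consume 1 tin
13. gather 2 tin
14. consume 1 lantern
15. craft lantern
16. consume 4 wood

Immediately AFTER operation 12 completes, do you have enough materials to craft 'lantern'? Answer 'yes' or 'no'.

Answer: yes

Derivation:
After 1 (gather 5 tin): tin=5
After 2 (gather 6 tin): tin=11
After 3 (gather 2 rubber): rubber=2 tin=11
After 4 (gather 5 wood): rubber=2 tin=11 wood=5
After 5 (consume 1 rubber): rubber=1 tin=11 wood=5
After 6 (craft lantern): lantern=4 rubber=1 tin=10 wood=1
After 7 (gather 2 wood): lantern=4 rubber=1 tin=10 wood=3
After 8 (consume 1 lantern): lantern=3 rubber=1 tin=10 wood=3
After 9 (consume 2 lantern): lantern=1 rubber=1 tin=10 wood=3
After 10 (consume 5 tin): lantern=1 rubber=1 tin=5 wood=3
After 11 (gather 6 wood): lantern=1 rubber=1 tin=5 wood=9
After 12 (consume 1 tin): lantern=1 rubber=1 tin=4 wood=9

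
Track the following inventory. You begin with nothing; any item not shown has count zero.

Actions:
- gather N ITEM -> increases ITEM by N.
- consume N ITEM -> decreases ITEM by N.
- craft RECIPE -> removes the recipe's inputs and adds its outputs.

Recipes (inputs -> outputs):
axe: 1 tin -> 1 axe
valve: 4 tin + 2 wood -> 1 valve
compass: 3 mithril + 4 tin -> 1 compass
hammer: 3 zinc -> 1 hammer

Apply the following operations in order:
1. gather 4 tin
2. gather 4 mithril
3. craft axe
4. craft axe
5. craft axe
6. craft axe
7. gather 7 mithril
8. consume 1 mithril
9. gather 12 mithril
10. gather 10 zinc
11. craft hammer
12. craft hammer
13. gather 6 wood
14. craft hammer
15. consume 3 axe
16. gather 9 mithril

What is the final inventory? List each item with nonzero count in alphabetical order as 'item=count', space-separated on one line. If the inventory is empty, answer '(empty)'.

Answer: axe=1 hammer=3 mithril=31 wood=6 zinc=1

Derivation:
After 1 (gather 4 tin): tin=4
After 2 (gather 4 mithril): mithril=4 tin=4
After 3 (craft axe): axe=1 mithril=4 tin=3
After 4 (craft axe): axe=2 mithril=4 tin=2
After 5 (craft axe): axe=3 mithril=4 tin=1
After 6 (craft axe): axe=4 mithril=4
After 7 (gather 7 mithril): axe=4 mithril=11
After 8 (consume 1 mithril): axe=4 mithril=10
After 9 (gather 12 mithril): axe=4 mithril=22
After 10 (gather 10 zinc): axe=4 mithril=22 zinc=10
After 11 (craft hammer): axe=4 hammer=1 mithril=22 zinc=7
After 12 (craft hammer): axe=4 hammer=2 mithril=22 zinc=4
After 13 (gather 6 wood): axe=4 hammer=2 mithril=22 wood=6 zinc=4
After 14 (craft hammer): axe=4 hammer=3 mithril=22 wood=6 zinc=1
After 15 (consume 3 axe): axe=1 hammer=3 mithril=22 wood=6 zinc=1
After 16 (gather 9 mithril): axe=1 hammer=3 mithril=31 wood=6 zinc=1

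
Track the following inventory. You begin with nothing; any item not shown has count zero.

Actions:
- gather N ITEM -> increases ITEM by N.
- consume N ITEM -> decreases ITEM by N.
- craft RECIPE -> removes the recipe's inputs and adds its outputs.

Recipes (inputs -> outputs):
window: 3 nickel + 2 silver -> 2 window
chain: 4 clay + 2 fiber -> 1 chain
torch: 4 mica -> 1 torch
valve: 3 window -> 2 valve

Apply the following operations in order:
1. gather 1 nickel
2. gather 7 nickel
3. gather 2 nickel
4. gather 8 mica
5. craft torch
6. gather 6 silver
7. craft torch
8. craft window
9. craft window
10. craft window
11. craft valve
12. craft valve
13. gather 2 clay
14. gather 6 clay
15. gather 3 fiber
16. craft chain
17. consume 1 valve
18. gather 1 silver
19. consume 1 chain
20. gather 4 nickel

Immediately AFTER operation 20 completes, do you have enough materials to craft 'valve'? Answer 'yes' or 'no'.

Answer: no

Derivation:
After 1 (gather 1 nickel): nickel=1
After 2 (gather 7 nickel): nickel=8
After 3 (gather 2 nickel): nickel=10
After 4 (gather 8 mica): mica=8 nickel=10
After 5 (craft torch): mica=4 nickel=10 torch=1
After 6 (gather 6 silver): mica=4 nickel=10 silver=6 torch=1
After 7 (craft torch): nickel=10 silver=6 torch=2
After 8 (craft window): nickel=7 silver=4 torch=2 window=2
After 9 (craft window): nickel=4 silver=2 torch=2 window=4
After 10 (craft window): nickel=1 torch=2 window=6
After 11 (craft valve): nickel=1 torch=2 valve=2 window=3
After 12 (craft valve): nickel=1 torch=2 valve=4
After 13 (gather 2 clay): clay=2 nickel=1 torch=2 valve=4
After 14 (gather 6 clay): clay=8 nickel=1 torch=2 valve=4
After 15 (gather 3 fiber): clay=8 fiber=3 nickel=1 torch=2 valve=4
After 16 (craft chain): chain=1 clay=4 fiber=1 nickel=1 torch=2 valve=4
After 17 (consume 1 valve): chain=1 clay=4 fiber=1 nickel=1 torch=2 valve=3
After 18 (gather 1 silver): chain=1 clay=4 fiber=1 nickel=1 silver=1 torch=2 valve=3
After 19 (consume 1 chain): clay=4 fiber=1 nickel=1 silver=1 torch=2 valve=3
After 20 (gather 4 nickel): clay=4 fiber=1 nickel=5 silver=1 torch=2 valve=3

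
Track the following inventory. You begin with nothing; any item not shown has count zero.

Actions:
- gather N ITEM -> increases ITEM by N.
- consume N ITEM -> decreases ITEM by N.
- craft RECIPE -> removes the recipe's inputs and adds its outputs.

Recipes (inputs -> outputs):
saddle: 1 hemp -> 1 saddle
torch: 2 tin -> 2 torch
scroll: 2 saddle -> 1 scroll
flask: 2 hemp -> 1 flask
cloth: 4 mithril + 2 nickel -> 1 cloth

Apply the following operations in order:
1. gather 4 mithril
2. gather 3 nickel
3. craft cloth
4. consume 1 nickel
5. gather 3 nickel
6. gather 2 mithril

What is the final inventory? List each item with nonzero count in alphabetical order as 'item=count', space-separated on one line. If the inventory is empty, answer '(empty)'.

After 1 (gather 4 mithril): mithril=4
After 2 (gather 3 nickel): mithril=4 nickel=3
After 3 (craft cloth): cloth=1 nickel=1
After 4 (consume 1 nickel): cloth=1
After 5 (gather 3 nickel): cloth=1 nickel=3
After 6 (gather 2 mithril): cloth=1 mithril=2 nickel=3

Answer: cloth=1 mithril=2 nickel=3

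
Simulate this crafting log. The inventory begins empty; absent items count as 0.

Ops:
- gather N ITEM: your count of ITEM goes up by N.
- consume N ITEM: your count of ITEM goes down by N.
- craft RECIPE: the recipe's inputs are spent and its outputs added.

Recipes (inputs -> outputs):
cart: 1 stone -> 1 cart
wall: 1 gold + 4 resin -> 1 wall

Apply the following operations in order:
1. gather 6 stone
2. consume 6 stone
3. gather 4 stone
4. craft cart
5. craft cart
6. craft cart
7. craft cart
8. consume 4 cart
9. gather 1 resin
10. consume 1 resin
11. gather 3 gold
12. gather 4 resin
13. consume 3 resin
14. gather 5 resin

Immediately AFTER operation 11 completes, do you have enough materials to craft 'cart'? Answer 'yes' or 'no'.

After 1 (gather 6 stone): stone=6
After 2 (consume 6 stone): (empty)
After 3 (gather 4 stone): stone=4
After 4 (craft cart): cart=1 stone=3
After 5 (craft cart): cart=2 stone=2
After 6 (craft cart): cart=3 stone=1
After 7 (craft cart): cart=4
After 8 (consume 4 cart): (empty)
After 9 (gather 1 resin): resin=1
After 10 (consume 1 resin): (empty)
After 11 (gather 3 gold): gold=3

Answer: no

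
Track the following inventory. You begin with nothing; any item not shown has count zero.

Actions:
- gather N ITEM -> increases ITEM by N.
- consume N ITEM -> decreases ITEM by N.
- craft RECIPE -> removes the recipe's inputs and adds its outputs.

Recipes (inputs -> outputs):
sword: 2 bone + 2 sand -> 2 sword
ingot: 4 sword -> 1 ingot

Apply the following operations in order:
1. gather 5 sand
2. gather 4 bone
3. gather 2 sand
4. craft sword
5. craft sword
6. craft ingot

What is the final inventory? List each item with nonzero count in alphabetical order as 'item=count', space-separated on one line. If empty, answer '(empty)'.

After 1 (gather 5 sand): sand=5
After 2 (gather 4 bone): bone=4 sand=5
After 3 (gather 2 sand): bone=4 sand=7
After 4 (craft sword): bone=2 sand=5 sword=2
After 5 (craft sword): sand=3 sword=4
After 6 (craft ingot): ingot=1 sand=3

Answer: ingot=1 sand=3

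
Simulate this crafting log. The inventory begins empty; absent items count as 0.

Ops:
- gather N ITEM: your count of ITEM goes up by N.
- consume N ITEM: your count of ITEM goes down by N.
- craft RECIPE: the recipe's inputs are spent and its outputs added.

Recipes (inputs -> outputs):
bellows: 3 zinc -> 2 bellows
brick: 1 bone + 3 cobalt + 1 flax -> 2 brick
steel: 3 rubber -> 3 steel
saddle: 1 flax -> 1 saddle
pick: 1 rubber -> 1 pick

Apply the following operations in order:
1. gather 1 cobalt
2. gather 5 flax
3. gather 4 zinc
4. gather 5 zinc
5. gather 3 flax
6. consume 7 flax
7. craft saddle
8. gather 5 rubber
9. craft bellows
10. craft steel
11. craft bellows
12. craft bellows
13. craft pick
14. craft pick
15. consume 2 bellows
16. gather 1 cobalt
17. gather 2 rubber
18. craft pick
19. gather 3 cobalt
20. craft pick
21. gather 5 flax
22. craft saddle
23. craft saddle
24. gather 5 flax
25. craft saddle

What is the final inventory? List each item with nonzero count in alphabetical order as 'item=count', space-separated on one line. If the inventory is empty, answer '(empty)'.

Answer: bellows=4 cobalt=5 flax=7 pick=4 saddle=4 steel=3

Derivation:
After 1 (gather 1 cobalt): cobalt=1
After 2 (gather 5 flax): cobalt=1 flax=5
After 3 (gather 4 zinc): cobalt=1 flax=5 zinc=4
After 4 (gather 5 zinc): cobalt=1 flax=5 zinc=9
After 5 (gather 3 flax): cobalt=1 flax=8 zinc=9
After 6 (consume 7 flax): cobalt=1 flax=1 zinc=9
After 7 (craft saddle): cobalt=1 saddle=1 zinc=9
After 8 (gather 5 rubber): cobalt=1 rubber=5 saddle=1 zinc=9
After 9 (craft bellows): bellows=2 cobalt=1 rubber=5 saddle=1 zinc=6
After 10 (craft steel): bellows=2 cobalt=1 rubber=2 saddle=1 steel=3 zinc=6
After 11 (craft bellows): bellows=4 cobalt=1 rubber=2 saddle=1 steel=3 zinc=3
After 12 (craft bellows): bellows=6 cobalt=1 rubber=2 saddle=1 steel=3
After 13 (craft pick): bellows=6 cobalt=1 pick=1 rubber=1 saddle=1 steel=3
After 14 (craft pick): bellows=6 cobalt=1 pick=2 saddle=1 steel=3
After 15 (consume 2 bellows): bellows=4 cobalt=1 pick=2 saddle=1 steel=3
After 16 (gather 1 cobalt): bellows=4 cobalt=2 pick=2 saddle=1 steel=3
After 17 (gather 2 rubber): bellows=4 cobalt=2 pick=2 rubber=2 saddle=1 steel=3
After 18 (craft pick): bellows=4 cobalt=2 pick=3 rubber=1 saddle=1 steel=3
After 19 (gather 3 cobalt): bellows=4 cobalt=5 pick=3 rubber=1 saddle=1 steel=3
After 20 (craft pick): bellows=4 cobalt=5 pick=4 saddle=1 steel=3
After 21 (gather 5 flax): bellows=4 cobalt=5 flax=5 pick=4 saddle=1 steel=3
After 22 (craft saddle): bellows=4 cobalt=5 flax=4 pick=4 saddle=2 steel=3
After 23 (craft saddle): bellows=4 cobalt=5 flax=3 pick=4 saddle=3 steel=3
After 24 (gather 5 flax): bellows=4 cobalt=5 flax=8 pick=4 saddle=3 steel=3
After 25 (craft saddle): bellows=4 cobalt=5 flax=7 pick=4 saddle=4 steel=3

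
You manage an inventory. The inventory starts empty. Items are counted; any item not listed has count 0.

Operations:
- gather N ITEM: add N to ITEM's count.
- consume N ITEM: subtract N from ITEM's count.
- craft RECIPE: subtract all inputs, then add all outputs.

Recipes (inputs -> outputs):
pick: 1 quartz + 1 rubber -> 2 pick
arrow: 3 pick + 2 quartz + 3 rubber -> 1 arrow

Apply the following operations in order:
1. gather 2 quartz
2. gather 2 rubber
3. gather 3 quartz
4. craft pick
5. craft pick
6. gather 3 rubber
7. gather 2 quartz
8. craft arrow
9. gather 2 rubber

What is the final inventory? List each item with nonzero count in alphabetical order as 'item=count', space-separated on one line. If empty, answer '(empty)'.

Answer: arrow=1 pick=1 quartz=3 rubber=2

Derivation:
After 1 (gather 2 quartz): quartz=2
After 2 (gather 2 rubber): quartz=2 rubber=2
After 3 (gather 3 quartz): quartz=5 rubber=2
After 4 (craft pick): pick=2 quartz=4 rubber=1
After 5 (craft pick): pick=4 quartz=3
After 6 (gather 3 rubber): pick=4 quartz=3 rubber=3
After 7 (gather 2 quartz): pick=4 quartz=5 rubber=3
After 8 (craft arrow): arrow=1 pick=1 quartz=3
After 9 (gather 2 rubber): arrow=1 pick=1 quartz=3 rubber=2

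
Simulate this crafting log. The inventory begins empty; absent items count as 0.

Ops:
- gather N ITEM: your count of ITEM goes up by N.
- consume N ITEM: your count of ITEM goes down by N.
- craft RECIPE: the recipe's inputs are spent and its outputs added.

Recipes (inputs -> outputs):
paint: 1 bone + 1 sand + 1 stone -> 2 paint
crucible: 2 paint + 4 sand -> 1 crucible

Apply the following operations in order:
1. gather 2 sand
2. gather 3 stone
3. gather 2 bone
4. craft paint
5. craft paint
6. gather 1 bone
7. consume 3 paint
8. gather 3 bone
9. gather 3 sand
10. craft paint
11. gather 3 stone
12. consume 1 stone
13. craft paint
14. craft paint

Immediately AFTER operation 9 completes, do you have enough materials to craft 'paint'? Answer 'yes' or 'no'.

After 1 (gather 2 sand): sand=2
After 2 (gather 3 stone): sand=2 stone=3
After 3 (gather 2 bone): bone=2 sand=2 stone=3
After 4 (craft paint): bone=1 paint=2 sand=1 stone=2
After 5 (craft paint): paint=4 stone=1
After 6 (gather 1 bone): bone=1 paint=4 stone=1
After 7 (consume 3 paint): bone=1 paint=1 stone=1
After 8 (gather 3 bone): bone=4 paint=1 stone=1
After 9 (gather 3 sand): bone=4 paint=1 sand=3 stone=1

Answer: yes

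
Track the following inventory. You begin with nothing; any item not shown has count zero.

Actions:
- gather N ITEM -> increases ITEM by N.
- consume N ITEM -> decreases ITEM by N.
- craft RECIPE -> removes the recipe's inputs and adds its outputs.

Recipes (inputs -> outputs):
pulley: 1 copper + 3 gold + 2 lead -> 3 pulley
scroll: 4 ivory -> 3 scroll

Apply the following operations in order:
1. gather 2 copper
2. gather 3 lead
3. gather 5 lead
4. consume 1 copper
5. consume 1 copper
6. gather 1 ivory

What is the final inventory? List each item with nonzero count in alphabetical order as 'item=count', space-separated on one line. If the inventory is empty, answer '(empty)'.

After 1 (gather 2 copper): copper=2
After 2 (gather 3 lead): copper=2 lead=3
After 3 (gather 5 lead): copper=2 lead=8
After 4 (consume 1 copper): copper=1 lead=8
After 5 (consume 1 copper): lead=8
After 6 (gather 1 ivory): ivory=1 lead=8

Answer: ivory=1 lead=8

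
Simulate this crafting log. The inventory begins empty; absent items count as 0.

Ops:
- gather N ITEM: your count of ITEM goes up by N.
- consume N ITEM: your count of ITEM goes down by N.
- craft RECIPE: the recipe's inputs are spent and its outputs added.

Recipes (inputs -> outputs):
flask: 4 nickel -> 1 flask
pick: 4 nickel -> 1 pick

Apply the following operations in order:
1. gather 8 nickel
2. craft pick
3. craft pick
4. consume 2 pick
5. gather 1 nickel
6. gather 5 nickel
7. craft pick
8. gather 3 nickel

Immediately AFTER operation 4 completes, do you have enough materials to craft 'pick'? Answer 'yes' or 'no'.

After 1 (gather 8 nickel): nickel=8
After 2 (craft pick): nickel=4 pick=1
After 3 (craft pick): pick=2
After 4 (consume 2 pick): (empty)

Answer: no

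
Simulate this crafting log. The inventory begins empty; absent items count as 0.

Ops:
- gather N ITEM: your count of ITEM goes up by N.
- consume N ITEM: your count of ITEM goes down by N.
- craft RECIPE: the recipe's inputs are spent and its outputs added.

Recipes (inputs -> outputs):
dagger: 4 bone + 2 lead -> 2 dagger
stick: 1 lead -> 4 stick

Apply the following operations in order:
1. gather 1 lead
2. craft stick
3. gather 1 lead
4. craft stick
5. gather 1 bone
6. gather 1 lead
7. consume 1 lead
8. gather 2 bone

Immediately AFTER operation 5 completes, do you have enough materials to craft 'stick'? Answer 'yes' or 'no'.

After 1 (gather 1 lead): lead=1
After 2 (craft stick): stick=4
After 3 (gather 1 lead): lead=1 stick=4
After 4 (craft stick): stick=8
After 5 (gather 1 bone): bone=1 stick=8

Answer: no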